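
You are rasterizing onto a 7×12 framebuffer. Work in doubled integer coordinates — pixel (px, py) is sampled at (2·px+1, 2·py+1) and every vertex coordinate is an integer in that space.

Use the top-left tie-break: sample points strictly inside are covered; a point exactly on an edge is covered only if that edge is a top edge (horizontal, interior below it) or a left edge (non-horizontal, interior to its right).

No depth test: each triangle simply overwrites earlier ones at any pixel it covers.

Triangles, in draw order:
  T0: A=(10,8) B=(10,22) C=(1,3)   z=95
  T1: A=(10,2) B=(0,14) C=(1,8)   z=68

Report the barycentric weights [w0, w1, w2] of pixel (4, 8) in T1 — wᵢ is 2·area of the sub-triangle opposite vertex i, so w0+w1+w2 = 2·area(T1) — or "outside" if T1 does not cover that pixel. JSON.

T0:
  2·area = 126
  edge (10, 8)→(10, 22): d=(0,14) right/bottom  bias=-1
  edge (10, 22)→(1, 3): d=(-9,-19) top-left  bias=+0
  edge (1, 3)→(10, 8): d=(9,5) right/bottom  bias=-1
    (0,1)@(1, 3): e=[126,0,0] → ·  [on edge]
    (1,2)@(3, 5): e=[98,20,8] → █
    (2,2)@(5, 5): e=[70,58,-2] → ·
    (1,3)@(3, 7): e=[98,2,26] → █
    (2,3)@(5, 7): e=[70,40,16] → █
    (3,3)@(7, 7): e=[42,78,6] → █
    (4,3)@(9, 7): e=[14,116,-4] → ·
    (1,4)@(3, 9): e=[98,-16,44] → ·
    (2,4)@(5, 9): e=[70,22,34] → █
    (4,4)@(9, 9): e=[14,98,14] → █
    (5,4)@(11, 9): e=[-14,136,4] → ·
    (2,5)@(5, 11): e=[70,4,52] → █
  covered (16 px):
    · · · · · · ·
    · · · · · · ·
    · █ · · · · ·
    · █ █ █ · · ·
    · · █ █ █ · ·
    · · █ █ █ · ·
    · · · █ █ · ·
    · · · █ █ · ·
    · · · · █ · ·
    · · · · █ · ·
    · · · · · · ·
    · · · · · · ·
T1:
  2·area = 48
  edge (10, 2)→(0, 14): d=(-10,12) right/bottom  bias=-1
  edge (0, 14)→(1, 8): d=(1,-6) top-left  bias=+0
  edge (1, 8)→(10, 2): d=(9,-6) top-left  bias=+0
    (4,1)@(9, 3): e=[2,43,3] → █
    (5,1)@(11, 3): e=[-22,55,15] → ·
    (3,2)@(7, 5): e=[6,33,9] → █
    (4,2)@(9, 5): e=[-18,45,21] → ·
    (1,3)@(3, 7): e=[34,11,3] → █
    (2,3)@(5, 7): e=[10,23,15] → █
    (3,3)@(7, 7): e=[-14,35,27] → ·
    (0,4)@(1, 9): e=[38,1,9] → █
    (2,4)@(5, 9): e=[-10,25,33] → ·
    (0,5)@(1, 11): e=[18,3,27] → █
    (1,5)@(3, 11): e=[-6,15,39] → ·
    (0,6)@(1, 13): e=[-2,5,45] → ·
  covered (7 px):
    · · · · · · ·
    · · · · █ · ·
    · · · █ · · ·
    · █ █ · · · ·
    █ █ · · · · ·
    █ · · · · · ·
    · · · · · · ·
    · · · · · · ·
    · · · · · · ·
    · · · · · · ·
    · · · · · · ·
    · · · · · · ·

Final: "outside"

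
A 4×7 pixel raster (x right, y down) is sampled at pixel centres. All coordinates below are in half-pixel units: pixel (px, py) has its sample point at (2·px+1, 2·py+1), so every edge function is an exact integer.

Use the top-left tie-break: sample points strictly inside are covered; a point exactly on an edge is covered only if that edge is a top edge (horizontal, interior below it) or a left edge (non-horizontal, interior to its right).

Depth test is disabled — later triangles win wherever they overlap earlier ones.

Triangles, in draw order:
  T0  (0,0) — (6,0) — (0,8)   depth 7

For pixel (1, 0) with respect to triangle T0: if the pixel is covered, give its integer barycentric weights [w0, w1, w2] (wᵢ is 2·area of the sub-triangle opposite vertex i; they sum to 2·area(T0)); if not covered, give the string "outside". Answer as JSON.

T0:
  2·area = 48
  edge (0, 0)→(6, 0): d=(6,0) top-left  bias=+0
  edge (6, 0)→(0, 8): d=(-6,8) right/bottom  bias=-1
  edge (0, 8)→(0, 0): d=(0,-8) top-left  bias=+0
    (0,0)@(1, 1): e=[6,34,8] → X
    (1,0)@(3, 1): e=[6,18,24] → X
    (2,0)@(5, 1): e=[6,2,40] → X
    (3,0)@(7, 1): e=[6,-14,56] → .
    (0,1)@(1, 3): e=[18,22,8] → X
    (2,1)@(5, 3): e=[18,-10,40] → .
    (0,2)@(1, 5): e=[30,10,8] → X
    (1,2)@(3, 5): e=[30,-6,24] → .
    (0,3)@(1, 7): e=[42,-2,8] → .
  covered (6 px):
    X X X .
    X X . .
    X . . .
    . . . .
    . . . .
    . . . .
    . . . .

Result: [18,24,6]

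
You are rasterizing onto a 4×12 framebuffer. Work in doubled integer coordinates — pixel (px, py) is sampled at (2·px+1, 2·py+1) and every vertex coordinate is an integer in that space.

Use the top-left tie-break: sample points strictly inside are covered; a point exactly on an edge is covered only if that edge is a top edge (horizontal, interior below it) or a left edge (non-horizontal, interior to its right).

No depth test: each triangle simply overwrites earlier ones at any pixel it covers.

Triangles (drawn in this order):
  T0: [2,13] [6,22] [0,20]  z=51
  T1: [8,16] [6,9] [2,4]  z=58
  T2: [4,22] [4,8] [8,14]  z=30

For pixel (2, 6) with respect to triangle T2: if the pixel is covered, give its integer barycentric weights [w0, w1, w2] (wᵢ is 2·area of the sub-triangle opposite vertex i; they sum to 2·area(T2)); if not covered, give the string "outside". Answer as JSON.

T0:
  2·area = 46
  edge (2, 13)→(6, 22): d=(4,9) right/bottom  bias=-1
  edge (6, 22)→(0, 20): d=(-6,-2) top-left  bias=+0
  edge (0, 20)→(2, 13): d=(2,-7) top-left  bias=+0
    (0,8)@(1, 17): e=[25,20,1] → X
    (1,8)@(3, 17): e=[7,24,15] → X
    (2,8)@(5, 17): e=[-11,28,29] → .
    (0,9)@(1, 19): e=[33,8,5] → X
    (2,9)@(5, 19): e=[-3,16,33] → .
    (0,10)@(1, 21): e=[41,-4,9] → .
    (1,10)@(3, 21): e=[23,0,23] → X  [on edge]
    (2,10)@(5, 21): e=[5,4,37] → X
    (3,10)@(7, 21): e=[-13,8,51] → .
    (1,11)@(3, 23): e=[31,-12,27] → .
    (2,11)@(5, 23): e=[13,-8,41] → .
  covered (6 px):
    . . . .
    . . . .
    . . . .
    . . . .
    . . . .
    . . . .
    . . . .
    . . . .
    X X . .
    X X . .
    . X X .
    . . . .
T1:
  2·area = 18  (B↔C swapped to make it positive)
  edge (8, 16)→(2, 4): d=(-6,-12) top-left  bias=+0
  edge (2, 4)→(6, 9): d=(4,5) right/bottom  bias=-1
  edge (6, 9)→(8, 16): d=(2,7) right/bottom  bias=-1
    (2,4)@(5, 9): e=[6,5,7] → X
    (3,4)@(7, 9): e=[30,-5,-7] → .
    (2,5)@(5, 11): e=[-6,13,11] → .
    (3,6)@(7, 13): e=[6,11,1] → X
    (3,7)@(7, 15): e=[-6,19,5] → .
  covered (2 px):
    . . . .
    . . . .
    . . . .
    . . . .
    . . X .
    . . . .
    . . . X
    . . . .
    . . . .
    . . . .
    . . . .
    . . . .
T2:
  2·area = 56
  edge (4, 22)→(4, 8): d=(0,-14) top-left  bias=+0
  edge (4, 8)→(8, 14): d=(4,6) right/bottom  bias=-1
  edge (8, 14)→(4, 22): d=(-4,8) right/bottom  bias=-1
    (2,5)@(5, 11): e=[14,6,36] → X
    (3,5)@(7, 11): e=[42,-6,20] → .
    (2,6)@(5, 13): e=[14,14,28] → X
    (3,6)@(7, 13): e=[42,2,12] → X
    (2,7)@(5, 15): e=[14,22,20] → X
    (2,8)@(5, 17): e=[14,30,12] → X
    (3,8)@(7, 17): e=[42,18,-4] → .
    (2,9)@(5, 19): e=[14,38,4] → X
    (3,9)@(7, 19): e=[42,26,-12] → .
    (2,10)@(5, 21): e=[14,46,-4] → .
  covered (7 px):
    . . . .
    . . . .
    . . . .
    . . . .
    . . . .
    . . X .
    . . X X
    . . X X
    . . X .
    . . X .
    . . . .
    . . . .

Final: [14,28,14]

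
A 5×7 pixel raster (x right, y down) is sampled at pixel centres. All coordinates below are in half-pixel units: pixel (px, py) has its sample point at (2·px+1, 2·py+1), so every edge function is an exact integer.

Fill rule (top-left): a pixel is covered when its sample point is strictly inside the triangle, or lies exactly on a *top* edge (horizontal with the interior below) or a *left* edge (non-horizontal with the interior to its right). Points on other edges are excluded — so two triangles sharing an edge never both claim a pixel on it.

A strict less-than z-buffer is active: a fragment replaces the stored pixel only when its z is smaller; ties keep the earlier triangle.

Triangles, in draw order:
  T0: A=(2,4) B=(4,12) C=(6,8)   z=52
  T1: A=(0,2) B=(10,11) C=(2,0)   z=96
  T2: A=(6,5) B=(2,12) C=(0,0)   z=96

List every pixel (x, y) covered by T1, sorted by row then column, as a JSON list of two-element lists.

T0:
  2·area = 24  (B↔C swapped to make it positive)
  edge (2, 4)→(6, 8): d=(4,4) right/bottom  bias=-1
  edge (6, 8)→(4, 12): d=(-2,4) right/bottom  bias=-1
  edge (4, 12)→(2, 4): d=(-2,-8) top-left  bias=+0
    (0,1)@(1, 3): e=[0,30,-6] → .  [on edge]
    (1,2)@(3, 5): e=[0,18,6] → .  [on edge]
    (1,3)@(3, 7): e=[8,14,2] → X
    (2,3)@(5, 7): e=[0,6,18] → .  [on edge]
    (1,4)@(3, 9): e=[16,10,-2] → .
    (2,4)@(5, 9): e=[8,2,14] → X
    (3,4)@(7, 9): e=[0,-6,30] → .  [on edge]
    (2,5)@(5, 11): e=[16,-2,10] → .
    (4,5)@(9, 11): e=[0,-18,42] → .  [on edge]
  covered (2 px):
    . . . . .
    . . . . .
    . . . . .
    . X . . .
    . . X . .
    . . . . .
    . . . . .
T1:
  2·area = 38  (B↔C swapped to make it positive)
  edge (0, 2)→(2, 0): d=(2,-2) top-left  bias=+0
  edge (2, 0)→(10, 11): d=(8,11) right/bottom  bias=-1
  edge (10, 11)→(0, 2): d=(-10,-9) top-left  bias=+0
    (0,0)@(1, 1): e=[0,19,19] → X  [on edge]
    (1,0)@(3, 1): e=[4,-3,37] → .
    (0,1)@(1, 3): e=[4,35,-1] → .
    (1,1)@(3, 3): e=[8,13,17] → X
    (2,1)@(5, 3): e=[12,-9,35] → .
    (1,2)@(3, 5): e=[12,29,-3] → .
    (2,2)@(5, 5): e=[16,7,15] → X
    (3,2)@(7, 5): e=[20,-15,33] → .
    (2,3)@(5, 7): e=[20,23,-5] → .
    (3,3)@(7, 7): e=[24,1,13] → X
    (4,3)@(9, 7): e=[28,-21,31] → .
    (3,4)@(7, 9): e=[28,17,-7] → .
  covered (4 px):
    X . . . .
    . X . . .
    . . X . .
    . . . X .
    . . . . .
    . . . . .
    . . . . .
T2:
  2·area = 62
  edge (6, 5)→(2, 12): d=(-4,7) right/bottom  bias=-1
  edge (2, 12)→(0, 0): d=(-2,-12) top-left  bias=+0
  edge (0, 0)→(6, 5): d=(6,5) right/bottom  bias=-1
    (0,0)@(1, 1): e=[51,10,1] → X
    (1,0)@(3, 1): e=[37,34,-9] → .
    (0,1)@(1, 3): e=[43,6,13] → X
    (1,1)@(3, 3): e=[29,30,3] → X
    (2,1)@(5, 3): e=[15,54,-7] → .
    (0,2)@(1, 5): e=[35,2,25] → X
    (2,2)@(5, 5): e=[7,50,5] → X
    (3,2)@(7, 5): e=[-7,74,-5] → .
    (0,3)@(1, 7): e=[27,-2,37] → .
    (1,3)@(3, 7): e=[13,22,27] → X
    (2,3)@(5, 7): e=[-1,46,17] → .
    (1,4)@(3, 9): e=[5,18,39] → X
  covered (8 px):
    X . . . .
    X X . . .
    X X X . .
    . X . . .
    . X . . .
    . . . . .
    . . . . .

Answer: [[0,0],[1,1],[2,2],[3,3]]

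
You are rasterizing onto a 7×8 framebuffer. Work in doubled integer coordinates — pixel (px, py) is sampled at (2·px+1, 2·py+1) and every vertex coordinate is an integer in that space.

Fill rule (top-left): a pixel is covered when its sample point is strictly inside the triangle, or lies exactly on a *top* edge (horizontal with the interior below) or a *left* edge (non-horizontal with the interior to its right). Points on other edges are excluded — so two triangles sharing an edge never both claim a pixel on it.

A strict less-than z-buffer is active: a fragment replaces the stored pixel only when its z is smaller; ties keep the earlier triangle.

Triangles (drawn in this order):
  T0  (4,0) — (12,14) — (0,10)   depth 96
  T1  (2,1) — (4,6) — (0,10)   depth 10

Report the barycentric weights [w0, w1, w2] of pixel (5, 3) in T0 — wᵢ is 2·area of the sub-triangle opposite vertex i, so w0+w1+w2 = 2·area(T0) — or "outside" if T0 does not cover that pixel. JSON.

T0:
  2·area = 136
  edge (4, 0)→(12, 14): d=(8,14) right/bottom  bias=-1
  edge (12, 14)→(0, 10): d=(-12,-4) top-left  bias=+0
  edge (0, 10)→(4, 0): d=(4,-10) top-left  bias=+0
    (1,1)@(3, 3): e=[38,96,2] → █
    (2,1)@(5, 3): e=[10,104,22] → █
    (3,1)@(7, 3): e=[-18,112,42] → ·
    (1,2)@(3, 5): e=[54,72,10] → █
    (3,2)@(7, 5): e=[-2,88,50] → ·
    (1,3)@(3, 7): e=[70,48,18] → █
    (3,3)@(7, 7): e=[14,64,58] → █
    (4,3)@(9, 7): e=[-14,72,78] → ·
    (0,4)@(1, 9): e=[114,16,6] → █
    (4,4)@(9, 9): e=[2,48,86] → █
    (5,4)@(11, 9): e=[-26,56,106] → ·
    (0,5)@(1, 11): e=[130,-8,14] → ·
    (1,5)@(3, 11): e=[102,0,34] → █  [on edge]
    (4,6)@(9, 13): e=[34,0,102] → █  [on edge]
  covered (18 px):
    · · · · · · ·
    · █ █ · · · ·
    · █ █ · · · ·
    · █ █ █ · · ·
    █ █ █ █ █ · ·
    · █ █ █ █ · ·
    · · · · █ █ ·
    · · · · · · ·
T1:
  2·area = 28
  edge (2, 1)→(4, 6): d=(2,5) right/bottom  bias=-1
  edge (4, 6)→(0, 10): d=(-4,4) right/bottom  bias=-1
  edge (0, 10)→(2, 1): d=(2,-9) top-left  bias=+0
    (4,0)@(9, 1): e=[-35,0,63] → ·  [on edge]
    (3,1)@(7, 3): e=[-21,0,49] → ·  [on edge]
    (1,2)@(3, 5): e=[3,8,17] → █
    (2,2)@(5, 5): e=[-7,0,35] → ·  [on edge]
    (0,3)@(1, 7): e=[17,8,3] → █
    (1,3)@(3, 7): e=[7,0,21] → ·  [on edge]
    (0,4)@(1, 9): e=[21,0,7] → ·  [on edge]
  covered (2 px):
    · · · · · · ·
    · · · · · · ·
    · █ · · · · ·
    █ · · · · · ·
    · · · · · · ·
    · · · · · · ·
    · · · · · · ·
    · · · · · · ·

Final: "outside"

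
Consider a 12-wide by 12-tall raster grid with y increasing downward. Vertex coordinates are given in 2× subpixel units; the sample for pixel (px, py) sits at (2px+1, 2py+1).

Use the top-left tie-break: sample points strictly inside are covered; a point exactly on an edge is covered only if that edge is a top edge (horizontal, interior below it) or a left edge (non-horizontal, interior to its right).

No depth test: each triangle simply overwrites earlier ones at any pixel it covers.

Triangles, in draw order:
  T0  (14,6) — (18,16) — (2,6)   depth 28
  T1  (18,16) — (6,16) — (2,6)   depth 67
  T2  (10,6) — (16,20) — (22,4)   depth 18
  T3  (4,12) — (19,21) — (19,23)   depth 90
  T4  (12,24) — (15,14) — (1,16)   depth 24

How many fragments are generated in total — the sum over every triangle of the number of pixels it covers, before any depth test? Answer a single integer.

T0:
  2·area = 120
  edge (14, 6)→(18, 16): d=(4,10) right/bottom  bias=-1
  edge (18, 16)→(2, 6): d=(-16,-10) top-left  bias=+0
  edge (2, 6)→(14, 6): d=(12,0) top-left  bias=+0
    (2,3)@(5, 7): e=[94,14,12] → X
    (3,3)@(7, 7): e=[74,34,12] → X
    (4,3)@(9, 7): e=[54,54,12] → X
    (5,3)@(11, 7): e=[34,74,12] → X
    (6,3)@(13, 7): e=[14,94,12] → X
    (7,3)@(15, 7): e=[-6,114,12] → .
    (2,4)@(5, 9): e=[102,-18,36] → .
    (3,4)@(7, 9): e=[82,2,36] → X
    (7,4)@(15, 9): e=[2,82,36] → X
    (8,4)@(17, 9): e=[-18,102,36] → .
    (3,5)@(7, 11): e=[90,-30,60] → .
    (4,5)@(9, 11): e=[70,-10,60] → .
  covered (15 px):
    . . . . . . . . . . . .
    . . . . . . . . . . . .
    . . . . . . . . . . . .
    . . X X X X X . . . . .
    . . . X X X X X . . . .
    . . . . . X X X . . . .
    . . . . . . . X . . . .
    . . . . . . . . X . . .
    . . . . . . . . . . . .
    . . . . . . . . . . . .
    . . . . . . . . . . . .
    . . . . . . . . . . . .
T1:
  2·area = 120
  edge (18, 16)→(6, 16): d=(-12,0) right/bottom  bias=-1
  edge (6, 16)→(2, 6): d=(-4,-10) top-left  bias=+0
  edge (2, 6)→(18, 16): d=(16,10) right/bottom  bias=-1
    (1,3)@(3, 7): e=[108,6,6] → X
    (2,3)@(5, 7): e=[108,26,-14] → .
    (1,4)@(3, 9): e=[84,-2,38] → .
    (2,4)@(5, 9): e=[84,18,18] → X
    (3,4)@(7, 9): e=[84,38,-2] → .
    (2,5)@(5, 11): e=[60,10,50] → X
    (3,5)@(7, 11): e=[60,30,30] → X
    (4,5)@(9, 11): e=[60,50,10] → X
    (5,5)@(11, 11): e=[60,70,-10] → .
    (2,6)@(5, 13): e=[36,2,82] → X
    (5,6)@(11, 13): e=[36,62,22] → X
    (6,6)@(13, 13): e=[36,82,2] → X
  covered (15 px):
    . . . . . . . . . . . .
    . . . . . . . . . . . .
    . . . . . . . . . . . .
    . X . . . . . . . . . .
    . . X . . . . . . . . .
    . . X X X . . . . . . .
    . . X X X X X . . . . .
    . . . X X X X X . . . .
    . . . . . . . . . . . .
    . . . . . . . . . . . .
    . . . . . . . . . . . .
    . . . . . . . . . . . .
T2:
  2·area = 180  (B↔C swapped to make it positive)
  edge (10, 6)→(22, 4): d=(12,-2) top-left  bias=+0
  edge (22, 4)→(16, 20): d=(-6,16) right/bottom  bias=-1
  edge (16, 20)→(10, 6): d=(-6,-14) top-left  bias=+0
    (8,2)@(17, 5): e=[2,74,104] → X
    (9,2)@(19, 5): e=[6,42,132] → X
    (10,2)@(21, 5): e=[10,10,160] → X
    (11,2)@(23, 5): e=[14,-22,188] → .
    (5,3)@(11, 7): e=[14,158,8] → X
    (6,3)@(13, 7): e=[18,126,36] → X
    (7,3)@(15, 7): e=[22,94,64] → X
    (10,3)@(21, 7): e=[34,-2,148] → .
    (5,4)@(11, 9): e=[38,146,-4] → .
    (6,4)@(13, 9): e=[42,114,24] → X
    (10,4)@(21, 9): e=[58,-14,136] → .
    (6,5)@(13, 11): e=[66,102,12] → X
    (6,6)@(13, 13): e=[90,90,0] → X  [on edge]
  covered (23 px):
    . . . . . . . . . . . .
    . . . . . . . . . . . .
    . . . . . . . . X X X .
    . . . . . X X X X X . .
    . . . . . . X X X X . .
    . . . . . . X X X X . .
    . . . . . . X X X . . .
    . . . . . . . X X . . .
    . . . . . . . X X . . .
    . . . . . . . . . . . .
    . . . . . . . . . . . .
    . . . . . . . . . . . .
T3:
  2·area = 30
  edge (4, 12)→(19, 21): d=(15,9) right/bottom  bias=-1
  edge (19, 21)→(19, 23): d=(0,2) right/bottom  bias=-1
  edge (19, 23)→(4, 12): d=(-15,-11) top-left  bias=+0
    (9,0)@(19, 1): e=[-300,0,330] → .  [on edge]
    (9,1)@(19, 3): e=[-270,0,300] → .  [on edge]
    (9,2)@(19, 5): e=[-240,0,270] → .  [on edge]
    (9,3)@(19, 7): e=[-210,0,240] → .  [on edge]
    (9,4)@(19, 9): e=[-180,0,210] → .  [on edge]
    (9,5)@(19, 11): e=[-150,0,180] → .  [on edge]
    (9,6)@(19, 13): e=[-120,0,150] → .  [on edge]
    (4,7)@(9, 15): e=[0,20,10] → .  [on edge]
    (9,7)@(19, 15): e=[-90,0,120] → .  [on edge]
    (5,8)@(11, 17): e=[12,16,2] → X
    (6,8)@(13, 17): e=[-6,12,24] → .
    (9,8)@(19, 17): e=[-60,0,90] → .  [on edge]
    (9,9)@(19, 19): e=[-30,0,60] → .  [on edge]
    (9,10)@(19, 21): e=[0,0,30] → .  [on edge]
    (9,11)@(19, 23): e=[30,0,0] → .  [on edge]
  covered (3 px):
    . . . . . . . . . . . .
    . . . . . . . . . . . .
    . . . . . . . . . . . .
    . . . . . . . . . . . .
    . . . . . . . . . . . .
    . . . . . . . . . . . .
    . . . . . . . . . . . .
    . . . . . . . . . . . .
    . . . . . X . . . . . .
    . . . . . . . X . . . .
    . . . . . . . . X . . .
    . . . . . . . . . . . .
T4:
  2·area = 134  (B↔C swapped to make it positive)
  edge (12, 24)→(1, 16): d=(-11,-8) top-left  bias=+0
  edge (1, 16)→(15, 14): d=(14,-2) top-left  bias=+0
  edge (15, 14)→(12, 24): d=(-3,10) right/bottom  bias=-1
    (4,7)@(9, 15): e=[75,2,57] → X
    (5,7)@(11, 15): e=[91,6,37] → X
    (6,7)@(13, 15): e=[107,10,17] → X
    (7,7)@(15, 15): e=[123,14,-3] → .
    (1,8)@(3, 17): e=[5,18,111] → X
    (2,8)@(5, 17): e=[21,22,91] → X
    (3,8)@(7, 17): e=[37,26,71] → X
    (7,8)@(15, 17): e=[101,42,-9] → .
    (1,9)@(3, 19): e=[-17,46,105] → .
    (2,9)@(5, 19): e=[-1,50,85] → .
    (3,9)@(7, 19): e=[15,54,65] → X
    (7,9)@(15, 19): e=[79,70,-15] → .
  covered (16 px):
    . . . . . . . . . . . .
    . . . . . . . . . . . .
    . . . . . . . . . . . .
    . . . . . . . . . . . .
    . . . . . . . . . . . .
    . . . . . . . . . . . .
    . . . . . . . . . . . .
    . . . . X X X . . . . .
    . X X X X X X . . . . .
    . . . X X X X . . . . .
    . . . . X X . . . . . .
    . . . . . X . . . . . .

Final: 72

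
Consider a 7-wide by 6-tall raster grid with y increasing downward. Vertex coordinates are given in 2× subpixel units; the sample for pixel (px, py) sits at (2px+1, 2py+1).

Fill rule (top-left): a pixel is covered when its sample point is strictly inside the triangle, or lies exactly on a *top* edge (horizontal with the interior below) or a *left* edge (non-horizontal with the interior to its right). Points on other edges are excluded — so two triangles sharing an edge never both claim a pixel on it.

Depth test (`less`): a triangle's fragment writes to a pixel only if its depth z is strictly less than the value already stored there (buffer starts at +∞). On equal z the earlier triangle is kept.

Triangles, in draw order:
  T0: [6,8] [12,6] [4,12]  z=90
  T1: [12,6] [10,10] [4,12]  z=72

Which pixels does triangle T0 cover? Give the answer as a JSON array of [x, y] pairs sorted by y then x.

T0:
  2·area = 20
  edge (6, 8)→(12, 6): d=(6,-2) top-left  bias=+0
  edge (12, 6)→(4, 12): d=(-8,6) right/bottom  bias=-1
  edge (4, 12)→(6, 8): d=(2,-4) top-left  bias=+0
    (4,3)@(9, 7): e=[0,10,10] → █  [on edge]
    (5,3)@(11, 7): e=[4,-2,18] → ·
    (1,4)@(3, 9): e=[0,30,-10] → ·  [on edge]
    (3,4)@(7, 9): e=[8,6,6] → █
    (4,4)@(9, 9): e=[12,-6,14] → ·
    (2,5)@(5, 11): e=[16,2,2] → █
    (3,5)@(7, 11): e=[20,-10,10] → ·
  covered (3 px):
    · · · · · · ·
    · · · · · · ·
    · · · · · · ·
    · · · · █ · ·
    · · · █ · · ·
    · · █ · · · ·
T1:
  2·area = 20
  edge (12, 6)→(10, 10): d=(-2,4) right/bottom  bias=-1
  edge (10, 10)→(4, 12): d=(-6,2) right/bottom  bias=-1
  edge (4, 12)→(12, 6): d=(8,-6) top-left  bias=+0
    (5,3)@(11, 7): e=[2,16,2] → █
    (6,3)@(13, 7): e=[-6,12,14] → ·
    (4,4)@(9, 9): e=[6,8,6] → █
    (5,4)@(11, 9): e=[-2,4,18] → ·
    (6,4)@(13, 9): e=[-10,0,30] → ·  [on edge]
    (3,5)@(7, 11): e=[10,0,10] → ·  [on edge]
    (4,5)@(9, 11): e=[2,-4,22] → ·
  covered (2 px):
    · · · · · · ·
    · · · · · · ·
    · · · · · · ·
    · · · · · █ ·
    · · · · █ · ·
    · · · · · · ·

Final: [[4,3],[3,4],[2,5]]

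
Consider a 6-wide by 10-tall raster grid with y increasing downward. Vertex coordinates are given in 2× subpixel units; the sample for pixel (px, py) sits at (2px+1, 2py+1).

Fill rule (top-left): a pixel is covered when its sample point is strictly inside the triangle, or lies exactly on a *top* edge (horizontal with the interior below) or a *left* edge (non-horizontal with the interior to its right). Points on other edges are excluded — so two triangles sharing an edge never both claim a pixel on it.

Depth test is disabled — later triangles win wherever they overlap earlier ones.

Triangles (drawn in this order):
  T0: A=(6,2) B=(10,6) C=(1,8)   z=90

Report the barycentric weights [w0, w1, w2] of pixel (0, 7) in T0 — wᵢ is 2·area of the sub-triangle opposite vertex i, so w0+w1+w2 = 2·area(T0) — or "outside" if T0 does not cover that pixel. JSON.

T0:
  2·area = 44
  edge (6, 2)→(10, 6): d=(4,4) right/bottom  bias=-1
  edge (10, 6)→(1, 8): d=(-9,2) right/bottom  bias=-1
  edge (1, 8)→(6, 2): d=(5,-6) top-left  bias=+0
    (2,0)@(5, 1): e=[0,55,-11] → ·  [on edge]
    (3,1)@(7, 3): e=[0,33,11] → ·  [on edge]
    (2,2)@(5, 5): e=[16,19,9] → █
    (3,2)@(7, 5): e=[8,15,21] → █
    (4,2)@(9, 5): e=[0,11,33] → ·  [on edge]
    (1,3)@(3, 7): e=[32,5,7] → █
    (3,3)@(7, 7): e=[16,-3,31] → ·
    (5,3)@(11, 7): e=[0,-11,55] → ·  [on edge]
    (1,4)@(3, 9): e=[40,-13,17] → ·
    (2,4)@(5, 9): e=[32,-17,29] → ·
  covered (4 px):
    · · · · · ·
    · · · · · ·
    · · █ █ · ·
    · █ █ · · ·
    · · · · · ·
    · · · · · ·
    · · · · · ·
    · · · · · ·
    · · · · · ·
    · · · · · ·

Answer: "outside"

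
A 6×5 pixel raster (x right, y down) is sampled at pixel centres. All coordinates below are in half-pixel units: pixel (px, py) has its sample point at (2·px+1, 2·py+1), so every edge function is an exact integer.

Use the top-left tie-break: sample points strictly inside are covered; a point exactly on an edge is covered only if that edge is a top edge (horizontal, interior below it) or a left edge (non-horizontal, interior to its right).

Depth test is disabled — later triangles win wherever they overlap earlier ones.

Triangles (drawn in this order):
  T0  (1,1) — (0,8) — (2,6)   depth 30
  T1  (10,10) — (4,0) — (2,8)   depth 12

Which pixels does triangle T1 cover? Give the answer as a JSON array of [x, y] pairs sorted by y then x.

T0:
  2·area = 12  (B↔C swapped to make it positive)
  edge (1, 1)→(2, 6): d=(1,5) right/bottom  bias=-1
  edge (2, 6)→(0, 8): d=(-2,2) right/bottom  bias=-1
  edge (0, 8)→(1, 1): d=(1,-7) top-left  bias=+0
    (0,0)@(1, 1): e=[0,12,0] → ·  [on edge]
    (3,0)@(7, 1): e=[-30,0,42] → ·  [on edge]
    (0,1)@(1, 3): e=[2,8,2] → #
    (1,1)@(3, 3): e=[-8,4,16] → ·
    (2,1)@(5, 3): e=[-18,0,30] → ·  [on edge]
    (0,2)@(1, 5): e=[4,4,4] → #
    (1,2)@(3, 5): e=[-6,0,18] → ·  [on edge]
    (0,3)@(1, 7): e=[6,0,6] → ·  [on edge]
  covered (2 px):
    · · · · · ·
    # · · · · ·
    # · · · · ·
    · · · · · ·
    · · · · · ·
T1:
  2·area = 68  (B↔C swapped to make it positive)
  edge (10, 10)→(2, 8): d=(-8,-2) top-left  bias=+0
  edge (2, 8)→(4, 0): d=(2,-8) top-left  bias=+0
  edge (4, 0)→(10, 10): d=(6,10) right/bottom  bias=-1
    (2,1)@(5, 3): e=[46,14,8] → #
    (3,1)@(7, 3): e=[50,30,-12] → ·
    (1,2)@(3, 5): e=[26,2,40] → #
    (3,2)@(7, 5): e=[34,34,0] → ·  [on edge]
    (1,3)@(3, 7): e=[10,6,52] → #
    (3,3)@(7, 7): e=[18,38,12] → #
    (4,3)@(9, 7): e=[22,54,-8] → ·
    (1,4)@(3, 9): e=[-6,10,64] → ·
    (2,4)@(5, 9): e=[-2,26,44] → ·
    (3,4)@(7, 9): e=[2,42,24] → #
    (4,4)@(9, 9): e=[6,58,4] → #
    (5,4)@(11, 9): e=[10,74,-16] → ·
  covered (8 px):
    · · · · · ·
    · · # · · ·
    · # # · · ·
    · # # # · ·
    · · · # # ·

Final: [[2,1],[1,2],[2,2],[1,3],[2,3],[3,3],[3,4],[4,4]]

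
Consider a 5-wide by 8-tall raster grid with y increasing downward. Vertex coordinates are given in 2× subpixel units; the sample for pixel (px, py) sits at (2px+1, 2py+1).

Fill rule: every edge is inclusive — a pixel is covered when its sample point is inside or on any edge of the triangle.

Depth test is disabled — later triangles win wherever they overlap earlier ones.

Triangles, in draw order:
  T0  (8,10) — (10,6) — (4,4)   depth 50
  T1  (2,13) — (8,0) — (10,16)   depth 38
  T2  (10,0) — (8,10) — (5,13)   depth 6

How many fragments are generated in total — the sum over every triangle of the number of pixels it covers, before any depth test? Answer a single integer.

T0:
  2·area = 28  (B↔C swapped to make it positive)
  edge (8, 10)→(4, 4): d=(-4,-6) inclusive
  edge (4, 4)→(10, 6): d=(6,2) inclusive
  edge (10, 6)→(8, 10): d=(-2,4) inclusive
    (0,1)@(1, 3): e=[-14,0,42] → .  [on edge]
    (2,2)@(5, 5): e=[2,4,22] → X
    (3,2)@(7, 5): e=[14,0,14] → X  [on edge]
    (4,2)@(9, 5): e=[26,-4,6] → .
    (2,3)@(5, 7): e=[-6,16,18] → .
    (3,3)@(7, 7): e=[6,12,10] → X
    (4,3)@(9, 7): e=[18,8,2] → X
    (3,4)@(7, 9): e=[-2,24,6] → .
    (4,4)@(9, 9): e=[10,20,-2] → .
  covered (4 px):
    . . . . .
    . . . . .
    . . X X .
    . . . X X
    . . . . .
    . . . . .
    . . . . .
    . . . . .
T1:
  2·area = 122
  edge (2, 13)→(8, 0): d=(6,-13) inclusive
  edge (8, 0)→(10, 16): d=(2,16) inclusive
  edge (10, 16)→(2, 13): d=(-8,-3) inclusive
    (3,1)@(7, 3): e=[5,22,95] → X
    (4,1)@(9, 3): e=[31,-10,101] → .
    (3,2)@(7, 5): e=[17,26,79] → X
    (4,2)@(9, 5): e=[43,-6,85] → .
    (2,3)@(5, 7): e=[3,62,57] → X
    (4,3)@(9, 7): e=[55,-2,69] → .
    (2,4)@(5, 9): e=[15,66,41] → X
    (4,4)@(9, 9): e=[67,2,53] → X
    (1,5)@(3, 11): e=[1,102,19] → X
    (1,6)@(3, 13): e=[13,106,3] → X
    (1,7)@(3, 15): e=[25,110,-13] → .
    (2,7)@(5, 15): e=[51,78,-7] → .
  covered (16 px):
    . . . . .
    . . . X .
    . . . X .
    . . X X .
    . . X X X
    . X X X X
    . X X X X
    . . . . X
T2:
  2·area = 24
  edge (10, 0)→(8, 10): d=(-2,10) inclusive
  edge (8, 10)→(5, 13): d=(-3,3) inclusive
  edge (5, 13)→(10, 0): d=(5,-13) inclusive
    (4,1)@(9, 3): e=[4,18,2] → X
    (4,2)@(9, 5): e=[0,12,12] → X  [on edge]
    (4,3)@(9, 7): e=[-4,6,22] → .
    (3,4)@(7, 9): e=[12,6,6] → X
    (4,4)@(9, 9): e=[-8,0,32] → .  [on edge]
    (3,5)@(7, 11): e=[8,0,16] → X  [on edge]
    (4,5)@(9, 11): e=[-12,-6,42] → .
    (2,6)@(5, 13): e=[24,0,0] → X  [on edge]
    (3,6)@(7, 13): e=[4,-6,26] → .
    (1,7)@(3, 15): e=[40,0,-16] → .  [on edge]
    (2,7)@(5, 15): e=[20,-6,10] → .
    (3,7)@(7, 15): e=[0,-12,36] → .  [on edge]
  covered (5 px):
    . . . . .
    . . . . X
    . . . . X
    . . . . .
    . . . X .
    . . . X .
    . . X . .
    . . . . .

Result: 25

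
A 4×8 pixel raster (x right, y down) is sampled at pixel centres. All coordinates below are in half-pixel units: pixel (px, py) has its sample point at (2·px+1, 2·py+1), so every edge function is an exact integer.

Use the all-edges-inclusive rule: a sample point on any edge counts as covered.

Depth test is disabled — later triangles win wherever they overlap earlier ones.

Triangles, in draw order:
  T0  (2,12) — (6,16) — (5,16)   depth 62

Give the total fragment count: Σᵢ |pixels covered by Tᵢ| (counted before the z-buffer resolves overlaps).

T0:
  2·area = 4
  edge (2, 12)→(6, 16): d=(4,4) inclusive
  edge (6, 16)→(5, 16): d=(-1,0) inclusive
  edge (5, 16)→(2, 12): d=(-3,-4) inclusive
    (0,5)@(1, 11): e=[0,5,-1] → ·  [on edge]
    (1,6)@(3, 13): e=[0,3,1] → █  [on edge]
    (2,6)@(5, 13): e=[-8,3,9] → ·
    (1,7)@(3, 15): e=[8,1,-5] → ·
    (2,7)@(5, 15): e=[0,1,3] → █  [on edge]
    (3,7)@(7, 15): e=[-8,1,11] → ·
  covered (2 px):
    · · · ·
    · · · ·
    · · · ·
    · · · ·
    · · · ·
    · · · ·
    · █ · ·
    · · █ ·

Answer: 2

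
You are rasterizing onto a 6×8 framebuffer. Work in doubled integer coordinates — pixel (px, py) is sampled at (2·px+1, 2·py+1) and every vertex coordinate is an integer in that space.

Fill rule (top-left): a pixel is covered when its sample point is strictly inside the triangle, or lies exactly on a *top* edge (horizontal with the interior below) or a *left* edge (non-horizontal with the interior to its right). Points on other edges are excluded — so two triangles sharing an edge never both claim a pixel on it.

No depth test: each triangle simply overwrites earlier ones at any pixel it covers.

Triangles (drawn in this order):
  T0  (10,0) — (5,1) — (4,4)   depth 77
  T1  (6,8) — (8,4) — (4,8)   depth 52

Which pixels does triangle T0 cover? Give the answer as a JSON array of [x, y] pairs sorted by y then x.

T0:
  2·area = 14  (B↔C swapped to make it positive)
  edge (10, 0)→(4, 4): d=(-6,4) right/bottom  bias=-1
  edge (4, 4)→(5, 1): d=(1,-3) top-left  bias=+0
  edge (5, 1)→(10, 0): d=(5,-1) top-left  bias=+0
    (2,0)@(5, 1): e=[14,0,0] → █  [on edge]
    (3,0)@(7, 1): e=[6,6,2] → █
    (4,0)@(9, 1): e=[-2,12,4] → ·
    (2,1)@(5, 3): e=[2,2,10] → █
    (3,1)@(7, 3): e=[-6,8,12] → ·
    (2,2)@(5, 5): e=[-10,4,20] → ·
    (1,3)@(3, 7): e=[-14,0,28] → ·  [on edge]
    (0,6)@(1, 13): e=[-42,0,56] → ·  [on edge]
  covered (3 px):
    · · █ █ · ·
    · · █ · · ·
    · · · · · ·
    · · · · · ·
    · · · · · ·
    · · · · · ·
    · · · · · ·
    · · · · · ·
T1:
  2·area = 8  (B↔C swapped to make it positive)
  edge (6, 8)→(4, 8): d=(-2,0) right/bottom  bias=-1
  edge (4, 8)→(8, 4): d=(4,-4) top-left  bias=+0
  edge (8, 4)→(6, 8): d=(-2,4) right/bottom  bias=-1
    (5,0)@(11, 1): e=[14,0,-6] → ·  [on edge]
    (4,1)@(9, 3): e=[10,0,-2] → ·  [on edge]
    (3,2)@(7, 5): e=[6,0,2] → █  [on edge]
    (4,2)@(9, 5): e=[6,8,-6] → ·
    (2,3)@(5, 7): e=[2,0,6] → █  [on edge]
    (3,3)@(7, 7): e=[2,8,-2] → ·
    (1,4)@(3, 9): e=[-2,0,10] → ·  [on edge]
    (2,4)@(5, 9): e=[-2,8,2] → ·
    (0,5)@(1, 11): e=[-6,0,14] → ·  [on edge]
  covered (2 px):
    · · · · · ·
    · · · · · ·
    · · · █ · ·
    · · █ · · ·
    · · · · · ·
    · · · · · ·
    · · · · · ·
    · · · · · ·

Result: [[2,0],[3,0],[2,1]]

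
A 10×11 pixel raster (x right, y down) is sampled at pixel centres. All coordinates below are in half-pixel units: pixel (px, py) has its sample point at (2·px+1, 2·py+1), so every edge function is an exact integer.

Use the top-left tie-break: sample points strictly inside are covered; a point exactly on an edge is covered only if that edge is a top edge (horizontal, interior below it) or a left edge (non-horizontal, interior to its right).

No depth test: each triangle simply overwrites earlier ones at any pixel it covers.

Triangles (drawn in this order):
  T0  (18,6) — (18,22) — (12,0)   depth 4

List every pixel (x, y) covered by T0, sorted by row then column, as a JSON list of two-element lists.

T0:
  2·area = 96
  edge (18, 6)→(18, 22): d=(0,16) right/bottom  bias=-1
  edge (18, 22)→(12, 0): d=(-6,-22) top-left  bias=+0
  edge (12, 0)→(18, 6): d=(6,6) right/bottom  bias=-1
    (6,0)@(13, 1): e=[80,16,0] → ·  [on edge]
    (6,1)@(13, 3): e=[80,4,12] → █
    (7,1)@(15, 3): e=[48,48,0] → ·  [on edge]
    (6,2)@(13, 5): e=[80,-8,24] → ·
    (7,2)@(15, 5): e=[48,36,12] → █
    (8,2)@(17, 5): e=[16,80,0] → ·  [on edge]
    (7,3)@(15, 7): e=[48,24,24] → █
    (8,3)@(17, 7): e=[16,68,12] → █
    (9,3)@(19, 7): e=[-16,112,0] → ·  [on edge]
    (7,4)@(15, 9): e=[48,12,36] → █
    (9,4)@(19, 9): e=[-16,100,12] → ·
    (7,5)@(15, 11): e=[48,0,48] → █  [on edge]
  covered (11 px):
    · · · · · · · · · ·
    · · · · · · █ · · ·
    · · · · · · · █ · ·
    · · · · · · · █ █ ·
    · · · · · · · █ █ ·
    · · · · · · · █ █ ·
    · · · · · · · · █ ·
    · · · · · · · · █ ·
    · · · · · · · · █ ·
    · · · · · · · · · ·
    · · · · · · · · · ·

Result: [[6,1],[7,2],[7,3],[8,3],[7,4],[8,4],[7,5],[8,5],[8,6],[8,7],[8,8]]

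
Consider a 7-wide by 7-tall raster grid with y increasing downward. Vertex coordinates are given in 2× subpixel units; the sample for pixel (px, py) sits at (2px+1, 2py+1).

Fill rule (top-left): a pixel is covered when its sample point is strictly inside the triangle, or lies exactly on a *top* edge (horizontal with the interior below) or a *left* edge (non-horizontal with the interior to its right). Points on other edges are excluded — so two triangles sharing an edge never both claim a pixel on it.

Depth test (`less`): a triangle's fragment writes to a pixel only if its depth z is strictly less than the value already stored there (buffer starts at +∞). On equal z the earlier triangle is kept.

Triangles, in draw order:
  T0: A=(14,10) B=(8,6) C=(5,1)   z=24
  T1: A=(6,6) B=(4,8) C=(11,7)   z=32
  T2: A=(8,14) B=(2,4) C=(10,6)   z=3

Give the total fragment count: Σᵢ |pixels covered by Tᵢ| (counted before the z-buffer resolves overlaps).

T0:
  2·area = 18
  edge (14, 10)→(8, 6): d=(-6,-4) top-left  bias=+0
  edge (8, 6)→(5, 1): d=(-3,-5) top-left  bias=+0
  edge (5, 1)→(14, 10): d=(9,9) right/bottom  bias=-1
    (2,0)@(5, 1): e=[18,0,0] → ·  [on edge]
    (3,1)@(7, 3): e=[14,4,0] → ·  [on edge]
    (4,2)@(9, 5): e=[10,8,0] → ·  [on edge]
    (5,3)@(11, 7): e=[6,12,0] → ·  [on edge]
    (6,4)@(13, 9): e=[2,16,0] → ·  [on edge]
    (5,5)@(11, 11): e=[-18,0,36] → ·  [on edge]
  covered (0 px):
    · · · · · · ·
    · · · · · · ·
    · · · · · · ·
    · · · · · · ·
    · · · · · · ·
    · · · · · · ·
    · · · · · · ·
T1:
  2·area = 12  (B↔C swapped to make it positive)
  edge (6, 6)→(11, 7): d=(5,1) right/bottom  bias=-1
  edge (11, 7)→(4, 8): d=(-7,1) right/bottom  bias=-1
  edge (4, 8)→(6, 6): d=(2,-2) top-left  bias=+0
    (5,0)@(11, 1): e=[-30,42,0] → ·  [on edge]
    (4,1)@(9, 3): e=[-18,30,0] → ·  [on edge]
    (0,2)@(1, 5): e=[0,24,-12] → ·  [on edge]
    (3,2)@(7, 5): e=[-6,18,0] → ·  [on edge]
    (2,3)@(5, 7): e=[6,6,0] → █  [on edge]
    (3,3)@(7, 7): e=[4,4,4] → █
    (4,3)@(9, 7): e=[2,2,8] → █
    (5,3)@(11, 7): e=[0,0,12] → ·  [on edge]
    (1,4)@(3, 9): e=[18,-6,0] → ·  [on edge]
    (2,4)@(5, 9): e=[16,-8,4] → ·
    (3,4)@(7, 9): e=[14,-10,8] → ·
    (4,4)@(9, 9): e=[12,-12,12] → ·
    (0,5)@(1, 11): e=[30,-18,0] → ·  [on edge]
  covered (3 px):
    · · · · · · ·
    · · · · · · ·
    · · · · · · ·
    · · █ █ █ · ·
    · · · · · · ·
    · · · · · · ·
    · · · · · · ·
T2:
  2·area = 68
  edge (8, 14)→(2, 4): d=(-6,-10) top-left  bias=+0
  edge (2, 4)→(10, 6): d=(8,2) right/bottom  bias=-1
  edge (10, 6)→(8, 14): d=(-2,8) right/bottom  bias=-1
    (1,2)@(3, 5): e=[4,6,58] → █
    (2,2)@(5, 5): e=[24,2,42] → █
    (3,2)@(7, 5): e=[44,-2,26] → ·
    (1,3)@(3, 7): e=[-8,22,54] → ·
    (2,3)@(5, 7): e=[12,18,38] → █
    (3,3)@(7, 7): e=[32,14,22] → █
    (4,3)@(9, 7): e=[52,10,6] → █
    (5,3)@(11, 7): e=[72,6,-10] → ·
    (2,4)@(5, 9): e=[0,34,34] → █  [on edge]
    (5,4)@(11, 9): e=[60,22,-14] → ·
    (2,5)@(5, 11): e=[-12,50,30] → ·
    (3,5)@(7, 11): e=[8,46,14] → █
  covered (9 px):
    · · · · · · ·
    · · · · · · ·
    · █ █ · · · ·
    · · █ █ █ · ·
    · · █ █ █ · ·
    · · · █ · · ·
    · · · · · · ·

Answer: 12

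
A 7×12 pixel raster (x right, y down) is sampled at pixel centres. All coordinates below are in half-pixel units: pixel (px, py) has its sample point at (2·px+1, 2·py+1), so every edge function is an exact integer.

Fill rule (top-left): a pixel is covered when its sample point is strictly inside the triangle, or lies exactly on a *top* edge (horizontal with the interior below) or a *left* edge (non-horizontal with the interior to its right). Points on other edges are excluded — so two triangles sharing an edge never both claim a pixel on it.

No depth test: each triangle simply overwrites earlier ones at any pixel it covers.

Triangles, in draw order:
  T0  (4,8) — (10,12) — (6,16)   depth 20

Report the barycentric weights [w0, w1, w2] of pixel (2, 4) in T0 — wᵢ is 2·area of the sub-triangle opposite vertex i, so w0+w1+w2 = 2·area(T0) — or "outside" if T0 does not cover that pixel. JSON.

T0:
  2·area = 40
  edge (4, 8)→(10, 12): d=(6,4) right/bottom  bias=-1
  edge (10, 12)→(6, 16): d=(-4,4) right/bottom  bias=-1
  edge (6, 16)→(4, 8): d=(-2,-8) top-left  bias=+0
    (2,4)@(5, 9): e=[2,32,6] → X
    (3,4)@(7, 9): e=[-6,24,22] → .
    (6,4)@(13, 9): e=[-30,0,70] → .  [on edge]
    (2,5)@(5, 11): e=[14,24,2] → X
    (3,5)@(7, 11): e=[6,16,18] → X
    (4,5)@(9, 11): e=[-2,8,34] → .
    (5,5)@(11, 11): e=[-10,0,50] → .  [on edge]
    (2,6)@(5, 13): e=[26,16,-2] → .
    (3,6)@(7, 13): e=[18,8,14] → X
    (4,6)@(9, 13): e=[10,0,30] → .  [on edge]
    (3,7)@(7, 15): e=[30,0,10] → .  [on edge]
    (2,8)@(5, 17): e=[50,0,-10] → .  [on edge]
    (1,9)@(3, 19): e=[70,0,-30] → .  [on edge]
    (0,10)@(1, 21): e=[90,0,-50] → .  [on edge]
  covered (4 px):
    . . . . . . .
    . . . . . . .
    . . . . . . .
    . . . . . . .
    . . X . . . .
    . . X X . . .
    . . . X . . .
    . . . . . . .
    . . . . . . .
    . . . . . . .
    . . . . . . .
    . . . . . . .

Final: [32,6,2]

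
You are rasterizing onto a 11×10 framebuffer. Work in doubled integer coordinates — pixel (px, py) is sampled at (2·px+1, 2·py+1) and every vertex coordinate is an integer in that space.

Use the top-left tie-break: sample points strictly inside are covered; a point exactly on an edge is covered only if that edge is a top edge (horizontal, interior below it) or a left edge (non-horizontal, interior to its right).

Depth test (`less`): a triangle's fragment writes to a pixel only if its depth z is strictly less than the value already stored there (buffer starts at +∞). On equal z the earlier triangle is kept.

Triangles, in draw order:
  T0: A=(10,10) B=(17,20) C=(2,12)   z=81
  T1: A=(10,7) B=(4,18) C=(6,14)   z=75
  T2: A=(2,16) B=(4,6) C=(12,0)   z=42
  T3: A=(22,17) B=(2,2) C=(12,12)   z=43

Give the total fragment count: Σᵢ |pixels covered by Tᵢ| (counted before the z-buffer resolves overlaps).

T0:
  2·area = 94
  edge (10, 10)→(17, 20): d=(7,10) right/bottom  bias=-1
  edge (17, 20)→(2, 12): d=(-15,-8) top-left  bias=+0
  edge (2, 12)→(10, 10): d=(8,-2) top-left  bias=+0
    (3,5)@(7, 11): e=[37,55,2] → X
    (4,5)@(9, 11): e=[17,71,6] → X
    (5,5)@(11, 11): e=[-3,87,10] → .
    (2,6)@(5, 13): e=[71,9,14] → X
    (5,6)@(11, 13): e=[11,57,26] → X
    (6,6)@(13, 13): e=[-9,73,30] → .
    (2,7)@(5, 15): e=[85,-21,30] → .
    (3,7)@(7, 15): e=[65,-5,34] → .
    (4,7)@(9, 15): e=[45,11,38] → X
    (6,7)@(13, 15): e=[5,43,46] → X
    (7,7)@(15, 15): e=[-15,59,50] → .
    (4,8)@(9, 17): e=[59,-19,54] → .
  covered (10 px):
    . . . . . . . . . . .
    . . . . . . . . . . .
    . . . . . . . . . . .
    . . . . . . . . . . .
    . . . . . . . . . . .
    . . . X X . . . . . .
    . . X X X X . . . . .
    . . . . X X X . . . .
    . . . . . . X . . . .
    . . . . . . . . . . .
T1:
  2·area = 2
  edge (10, 7)→(4, 18): d=(-6,11) right/bottom  bias=-1
  edge (4, 18)→(6, 14): d=(2,-4) top-left  bias=+0
  edge (6, 14)→(10, 7): d=(4,-7) top-left  bias=+0
  covered (0 px):
    . . . . . . . . . . .
    . . . . . . . . . . .
    . . . . . . . . . . .
    . . . . . . . . . . .
    . . . . . . . . . . .
    . . . . . . . . . . .
    . . . . . . . . . . .
    . . . . . . . . . . .
    . . . . . . . . . . .
    . . . . . . . . . . .
T2:
  2·area = 68
  edge (2, 16)→(4, 6): d=(2,-10) top-left  bias=+0
  edge (4, 6)→(12, 0): d=(8,-6) top-left  bias=+0
  edge (12, 0)→(2, 16): d=(-10,16) right/bottom  bias=-1
    (2,0)@(5, 1): e=[0,-34,102] → .  [on edge]
    (5,0)@(11, 1): e=[60,2,6] → X
    (6,0)@(13, 1): e=[80,14,-26] → .
    (4,1)@(9, 3): e=[44,6,18] → X
    (5,1)@(11, 3): e=[64,18,-14] → .
    (3,2)@(7, 5): e=[28,10,30] → X
    (4,2)@(9, 5): e=[48,22,-2] → .
    (2,3)@(5, 7): e=[12,14,42] → X
    (4,3)@(9, 7): e=[52,38,-22] → .
    (2,4)@(5, 9): e=[16,30,22] → X
    (3,4)@(7, 9): e=[36,42,-10] → .
    (1,5)@(3, 11): e=[0,34,34] → X  [on edge]
  covered (9 px):
    . . . . . X . . . . .
    . . . . X . . . . . .
    . . . X . . . . . . .
    . . X X . . . . . . .
    . . X . . . . . . . .
    . X X . . . . . . . .
    . X . . . . . . . . .
    . . . . . . . . . . .
    . . . . . . . . . . .
    . . . . . . . . . . .
T3:
  2·area = 50  (B↔C swapped to make it positive)
  edge (22, 17)→(12, 12): d=(-10,-5) top-left  bias=+0
  edge (12, 12)→(2, 2): d=(-10,-10) top-left  bias=+0
  edge (2, 2)→(22, 17): d=(20,15) right/bottom  bias=-1
    (0,0)@(1, 1): e=[55,0,-5] → .  [on edge]
    (1,1)@(3, 3): e=[45,0,5] → X  [on edge]
    (2,1)@(5, 3): e=[55,20,-25] → .
    (1,2)@(3, 5): e=[25,-20,45] → .
    (2,2)@(5, 5): e=[35,0,15] → X  [on edge]
    (3,2)@(7, 5): e=[45,20,-15] → .
    (2,3)@(5, 7): e=[15,-20,55] → .
    (3,3)@(7, 7): e=[25,0,25] → X  [on edge]
    (4,3)@(9, 7): e=[35,20,-5] → .
    (3,4)@(7, 9): e=[5,-20,65] → .
    (4,4)@(9, 9): e=[15,0,35] → X  [on edge]
    (5,4)@(11, 9): e=[25,20,5] → X
    (5,5)@(11, 11): e=[5,0,45] → X  [on edge]
    (6,6)@(13, 13): e=[-5,0,55] → .  [on edge]
    (7,7)@(15, 15): e=[-15,0,65] → .  [on edge]
    (8,8)@(17, 17): e=[-25,0,75] → .  [on edge]
    (9,9)@(19, 19): e=[-35,0,85] → .  [on edge]
  covered (9 px):
    . . . . . . . . . . .
    . X . . . . . . . . .
    . . X . . . . . . . .
    . . . X . . . . . . .
    . . . . X X . . . . .
    . . . . . X X . . . .
    . . . . . . . X . . .
    . . . . . . . . . X .
    . . . . . . . . . . .
    . . . . . . . . . . .

Answer: 28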